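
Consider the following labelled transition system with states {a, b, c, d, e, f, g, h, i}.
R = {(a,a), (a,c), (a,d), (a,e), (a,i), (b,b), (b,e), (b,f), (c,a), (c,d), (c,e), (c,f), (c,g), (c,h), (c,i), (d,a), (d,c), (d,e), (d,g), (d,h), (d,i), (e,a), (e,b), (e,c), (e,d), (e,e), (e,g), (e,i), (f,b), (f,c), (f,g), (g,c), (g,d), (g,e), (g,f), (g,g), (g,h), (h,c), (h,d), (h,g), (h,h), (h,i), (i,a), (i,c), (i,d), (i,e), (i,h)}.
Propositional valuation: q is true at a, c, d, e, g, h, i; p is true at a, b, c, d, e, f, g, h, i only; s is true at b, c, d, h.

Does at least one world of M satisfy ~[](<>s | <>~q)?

No

Let φ = ~[](<>s | <>~q). Evaluate φ at each world:
  a (successors {a, c, d, e, i}): φ is false.
  b (successors {b, e, f}): φ is false.
  c (successors {a, d, e, f, g, h, i}): φ is false.
  d (successors {a, c, e, g, h, i}): φ is false.
  e (successors {a, b, c, d, e, g, i}): φ is false.
  f (successors {b, c, g}): φ is false.
  g (successors {c, d, e, f, g, h}): φ is false.
  h (successors {c, d, g, h, i}): φ is false.
  i (successors {a, c, d, e, h}): φ is false.
For instance, at b:
  At b: [](<>s | <>~q) is true, so ~[](<>s | <>~q) is false.
    At b: [](<>s | <>~q) requires <>s | <>~q at every successor {b, e, f}.
      At b: <>s | <>~q is true.
      At e: <>s | <>~q is true.
      At f: <>s | <>~q is true.
    So [](<>s | <>~q) is true at b.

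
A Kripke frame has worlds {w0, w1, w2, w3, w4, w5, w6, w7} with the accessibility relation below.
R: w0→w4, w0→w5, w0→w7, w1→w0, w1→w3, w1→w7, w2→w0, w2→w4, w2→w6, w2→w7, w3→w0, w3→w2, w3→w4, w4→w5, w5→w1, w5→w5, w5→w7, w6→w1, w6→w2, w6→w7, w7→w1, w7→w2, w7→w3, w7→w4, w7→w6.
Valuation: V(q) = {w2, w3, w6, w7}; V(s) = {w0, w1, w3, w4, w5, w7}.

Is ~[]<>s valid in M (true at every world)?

No

Let φ = ~[]<>s. Evaluate φ at each world:
  w0 (successors {w4, w5, w7}): φ is false.
  w1 (successors {w0, w3, w7}): φ is false.
  w2 (successors {w0, w4, w6, w7}): φ is false.
  w3 (successors {w0, w2, w4}): φ is false.
  w4 (successors {w5}): φ is false.
  w5 (successors {w1, w5, w7}): φ is false.
  w6 (successors {w1, w2, w7}): φ is false.
  w7 (successors {w1, w2, w3, w4, w6}): φ is false.
Detail at w0 (counterexample):
  At w0: []<>s is true, so ~[]<>s is false.
    At w0: []<>s requires <>s at every successor {w4, w5, w7}.
      At w4: <>s is true.
      At w5: <>s is true.
      At w7: <>s is true.
    So []<>s is true at w0.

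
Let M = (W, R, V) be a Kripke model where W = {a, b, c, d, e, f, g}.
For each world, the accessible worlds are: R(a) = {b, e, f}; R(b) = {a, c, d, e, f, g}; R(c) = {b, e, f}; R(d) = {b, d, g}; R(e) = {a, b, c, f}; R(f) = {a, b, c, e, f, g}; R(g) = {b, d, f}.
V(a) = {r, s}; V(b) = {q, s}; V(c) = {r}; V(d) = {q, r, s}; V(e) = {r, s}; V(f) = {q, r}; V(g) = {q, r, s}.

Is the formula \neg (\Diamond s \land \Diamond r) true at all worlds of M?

No

Recall that \Diamond ψ holds at a world iff ψ holds at some accessible world.
Let φ = \neg (\Diamond s \land \Diamond r). Evaluate φ at each world:
  a (successors {b, e, f}): φ is false.
  b (successors {a, c, d, e, f, g}): φ is false.
  c (successors {b, e, f}): φ is false.
  d (successors {b, d, g}): φ is false.
  e (successors {a, b, c, f}): φ is false.
  f (successors {a, b, c, e, f, g}): φ is false.
  g (successors {b, d, f}): φ is false.
Detail at a (counterexample):
  At a: \Diamond s \land \Diamond r is true, so \neg (\Diamond s \land \Diamond r) is false.
    At a: \Diamond s is true, \Diamond r is true, so \Diamond s \land \Diamond r is true.
      At a: \Diamond s requires s at some successor in {b, e, f}.
        s holds at b, so \Diamond s is true at a.
      At a: \Diamond r requires r at some successor in {b, e, f}.
        r holds at e, so \Diamond r is true at a.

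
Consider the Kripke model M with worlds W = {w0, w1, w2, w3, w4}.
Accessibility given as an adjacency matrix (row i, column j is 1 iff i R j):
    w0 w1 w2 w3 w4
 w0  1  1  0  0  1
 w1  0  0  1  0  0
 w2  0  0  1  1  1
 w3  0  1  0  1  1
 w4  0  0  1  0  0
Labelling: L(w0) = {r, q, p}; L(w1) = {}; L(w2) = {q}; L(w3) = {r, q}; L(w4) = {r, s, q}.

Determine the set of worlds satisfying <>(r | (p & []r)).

Recall that []ψ holds at a world iff ψ holds at every accessible world, and <>ψ holds iff ψ holds at some accessible world.
Let φ = <>(r | (p & []r)). Evaluate φ at each world:
  w0 (successors {w0, w1, w4}): φ is true.
  w1 (successors {w2}): φ is false.
  w2 (successors {w2, w3, w4}): φ is true.
  w3 (successors {w1, w3, w4}): φ is true.
  w4 (successors {w2}): φ is false.
For instance, at w1:
  At w1: <>(r | (p & []r)) requires r | (p & []r) at some successor in {w2}.
    At w2: r | (p & []r) is false.
  So <>(r | (p & []r)) is false at w1.
Satisfying worlds: {w0, w2, w3}

w0, w2, w3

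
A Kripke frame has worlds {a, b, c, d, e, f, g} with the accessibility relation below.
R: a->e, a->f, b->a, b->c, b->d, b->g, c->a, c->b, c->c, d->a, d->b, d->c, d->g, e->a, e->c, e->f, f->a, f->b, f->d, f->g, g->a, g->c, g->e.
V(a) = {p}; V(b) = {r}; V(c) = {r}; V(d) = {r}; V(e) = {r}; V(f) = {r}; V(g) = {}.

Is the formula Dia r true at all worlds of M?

Yes

Recall that Dia ψ holds at a world iff ψ holds at some accessible world.
Let φ = Dia r. Evaluate φ at each world:
  a (successors {e, f}): φ is true.
  b (successors {a, c, d, g}): φ is true.
  c (successors {a, b, c}): φ is true.
  d (successors {a, b, c, g}): φ is true.
  e (successors {a, c, f}): φ is true.
  f (successors {a, b, d, g}): φ is true.
  g (successors {a, c, e}): φ is true.
For instance, at a:
  At a: Dia r requires r at some successor in {e, f}.
    r holds at e, so Dia r is true at a.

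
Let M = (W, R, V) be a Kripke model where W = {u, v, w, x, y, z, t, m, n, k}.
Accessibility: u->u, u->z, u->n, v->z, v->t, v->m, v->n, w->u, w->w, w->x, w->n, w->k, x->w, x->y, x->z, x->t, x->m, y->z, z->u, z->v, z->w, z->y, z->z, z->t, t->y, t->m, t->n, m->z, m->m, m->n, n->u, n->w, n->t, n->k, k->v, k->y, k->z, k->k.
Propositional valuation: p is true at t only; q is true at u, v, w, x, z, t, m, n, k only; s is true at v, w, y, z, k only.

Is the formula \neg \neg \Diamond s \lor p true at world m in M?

At m: \neg \neg \Diamond s is true, p is false, so \neg \neg \Diamond s \lor p is true.
  At m: \neg \Diamond s is false, so \neg \neg \Diamond s is true.
    At m: \Diamond s is true, so \neg \Diamond s is false.
      At m: \Diamond s requires s at some successor in {z, m, n}.
        s holds at z, so \Diamond s is true at m.

Yes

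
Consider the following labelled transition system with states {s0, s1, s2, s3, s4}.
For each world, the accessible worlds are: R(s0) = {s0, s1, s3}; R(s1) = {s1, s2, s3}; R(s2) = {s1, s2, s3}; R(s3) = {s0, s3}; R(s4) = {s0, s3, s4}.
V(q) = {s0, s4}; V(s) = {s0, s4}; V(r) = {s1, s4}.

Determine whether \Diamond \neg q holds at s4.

At s4: \Diamond \neg q requires \neg q at some successor in {s0, s3, s4}.
  \neg q holds at s3, so \Diamond \neg q is true at s4.

Yes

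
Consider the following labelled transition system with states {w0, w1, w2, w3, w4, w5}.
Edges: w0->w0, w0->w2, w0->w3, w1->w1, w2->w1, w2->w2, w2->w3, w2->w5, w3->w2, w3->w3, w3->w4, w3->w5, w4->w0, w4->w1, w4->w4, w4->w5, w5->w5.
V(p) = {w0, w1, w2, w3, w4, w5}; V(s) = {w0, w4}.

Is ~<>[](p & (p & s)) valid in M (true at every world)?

Yes

Let φ = ~<>[](p & (p & s)). Evaluate φ at each world:
  w0 (successors {w0, w2, w3}): φ is true.
  w1 (successors {w1}): φ is true.
  w2 (successors {w1, w2, w3, w5}): φ is true.
  w3 (successors {w2, w3, w4, w5}): φ is true.
  w4 (successors {w0, w1, w4, w5}): φ is true.
  w5 (successors {w5}): φ is true.
For instance, at w0:
  At w0: <>[](p & (p & s)) is false, so ~<>[](p & (p & s)) is true.
    At w0: <>[](p & (p & s)) requires [](p & (p & s)) at some successor in {w0, w2, w3}.
      At w0: [](p & (p & s)) is false.
      At w2: [](p & (p & s)) is false.
      At w3: [](p & (p & s)) is false.
    So <>[](p & (p & s)) is false at w0.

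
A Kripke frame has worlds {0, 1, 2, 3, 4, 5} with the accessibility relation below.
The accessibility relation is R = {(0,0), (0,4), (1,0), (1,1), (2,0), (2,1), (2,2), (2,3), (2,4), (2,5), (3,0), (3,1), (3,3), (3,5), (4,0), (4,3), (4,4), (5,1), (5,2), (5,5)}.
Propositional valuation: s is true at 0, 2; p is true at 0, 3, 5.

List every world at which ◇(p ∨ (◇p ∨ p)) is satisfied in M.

Let φ = ◇(p ∨ (◇p ∨ p)). Evaluate φ at each world:
  0 (successors {0, 4}): φ is true.
  1 (successors {0, 1}): φ is true.
  2 (successors {0, 1, 2, 3, 4, 5}): φ is true.
  3 (successors {0, 1, 3, 5}): φ is true.
  4 (successors {0, 3, 4}): φ is true.
  5 (successors {1, 2, 5}): φ is true.
For instance, at 2:
  At 2: ◇(p ∨ (◇p ∨ p)) requires p ∨ (◇p ∨ p) at some successor in {0, 1, 2, 3, 4, 5}.
    p ∨ (◇p ∨ p) holds at 0, so ◇(p ∨ (◇p ∨ p)) is true at 2.
      At 0: p is true, ◇p ∨ p is true, so p ∨ (◇p ∨ p) is true.
Satisfying worlds: {0, 1, 2, 3, 4, 5}

0, 1, 2, 3, 4, 5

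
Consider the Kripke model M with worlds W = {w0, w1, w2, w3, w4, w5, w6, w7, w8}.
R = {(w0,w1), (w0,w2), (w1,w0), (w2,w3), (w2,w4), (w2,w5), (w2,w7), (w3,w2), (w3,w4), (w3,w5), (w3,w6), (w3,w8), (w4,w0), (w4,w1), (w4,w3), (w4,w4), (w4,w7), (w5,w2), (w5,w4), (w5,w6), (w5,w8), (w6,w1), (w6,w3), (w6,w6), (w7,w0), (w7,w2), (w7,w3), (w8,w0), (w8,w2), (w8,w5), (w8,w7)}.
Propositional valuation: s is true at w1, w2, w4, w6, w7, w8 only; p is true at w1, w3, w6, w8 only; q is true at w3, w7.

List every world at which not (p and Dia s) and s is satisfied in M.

Let φ = not (p and Dia s) and s. Evaluate φ at each world:
  w0 (successors {w1, w2}): φ is false.
  w1 (successors {w0}): φ is true.
  w2 (successors {w3, w4, w5, w7}): φ is true.
  w3 (successors {w2, w4, w5, w6, w8}): φ is false.
  w4 (successors {w0, w1, w3, w4, w7}): φ is true.
  w5 (successors {w2, w4, w6, w8}): φ is false.
  w6 (successors {w1, w3, w6}): φ is false.
  w7 (successors {w0, w2, w3}): φ is true.
  w8 (successors {w0, w2, w5, w7}): φ is false.
For instance, at w8:
  At w8: not (p and Dia s) is false, s is true, so not (p and Dia s) and s is false.
    At w8: p and Dia s is true, so not (p and Dia s) is false.
      At w8: p is true, Dia s is true, so p and Dia s is true.
Satisfying worlds: {w1, w2, w4, w7}

w1, w2, w4, w7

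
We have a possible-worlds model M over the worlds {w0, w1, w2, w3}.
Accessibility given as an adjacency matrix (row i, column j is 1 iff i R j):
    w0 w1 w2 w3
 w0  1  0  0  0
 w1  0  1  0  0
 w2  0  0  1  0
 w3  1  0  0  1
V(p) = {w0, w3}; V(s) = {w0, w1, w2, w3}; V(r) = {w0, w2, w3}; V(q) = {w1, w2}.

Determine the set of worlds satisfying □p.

Let φ = □p. Evaluate φ at each world:
  w0 (successors {w0}): φ is true.
  w1 (successors {w1}): φ is false.
  w2 (successors {w2}): φ is false.
  w3 (successors {w0, w3}): φ is true.
For instance, at w1:
  At w1: □p requires p at every successor {w1}.
    p fails at w1, so □p is false at w1.
Satisfying worlds: {w0, w3}

w0, w3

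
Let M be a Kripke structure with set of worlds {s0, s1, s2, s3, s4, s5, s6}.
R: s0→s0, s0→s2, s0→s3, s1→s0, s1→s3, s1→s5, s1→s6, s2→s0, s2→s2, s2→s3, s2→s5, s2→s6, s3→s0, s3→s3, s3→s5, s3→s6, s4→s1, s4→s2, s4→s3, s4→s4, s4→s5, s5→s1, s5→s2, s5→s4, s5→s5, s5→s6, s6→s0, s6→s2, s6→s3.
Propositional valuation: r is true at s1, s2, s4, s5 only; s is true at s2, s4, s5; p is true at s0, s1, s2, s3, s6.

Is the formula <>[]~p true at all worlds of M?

No

Recall that []ψ holds at a world iff ψ holds at every accessible world, and <>ψ holds iff ψ holds at some accessible world.
Let φ = <>[]~p. Evaluate φ at each world:
  s0 (successors {s0, s2, s3}): φ is false.
  s1 (successors {s0, s3, s5, s6}): φ is false.
  s2 (successors {s0, s2, s3, s5, s6}): φ is false.
  s3 (successors {s0, s3, s5, s6}): φ is false.
  s4 (successors {s1, s2, s3, s4, s5}): φ is false.
  s5 (successors {s1, s2, s4, s5, s6}): φ is false.
  s6 (successors {s0, s2, s3}): φ is false.
Detail at s0 (counterexample):
  At s0: <>[]~p requires []~p at some successor in {s0, s2, s3}.
    At s0: []~p is false.
    At s2: []~p is false.
    At s3: []~p is false.
  So <>[]~p is false at s0.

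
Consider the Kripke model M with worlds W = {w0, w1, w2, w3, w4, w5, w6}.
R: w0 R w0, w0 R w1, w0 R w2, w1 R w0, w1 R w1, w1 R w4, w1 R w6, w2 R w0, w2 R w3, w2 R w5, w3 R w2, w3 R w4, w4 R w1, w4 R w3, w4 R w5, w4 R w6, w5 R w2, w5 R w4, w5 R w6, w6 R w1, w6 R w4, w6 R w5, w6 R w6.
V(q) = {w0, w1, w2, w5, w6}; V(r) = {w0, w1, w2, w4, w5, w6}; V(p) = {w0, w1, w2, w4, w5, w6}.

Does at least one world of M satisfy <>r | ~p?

Yes

Let φ = <>r | ~p. Evaluate φ at each world:
  w0 (successors {w0, w1, w2}): φ is true.
  w1 (successors {w0, w1, w4, w6}): φ is true.
  w2 (successors {w0, w3, w5}): φ is true.
  w3 (successors {w2, w4}): φ is true.
  w4 (successors {w1, w3, w5, w6}): φ is true.
  w5 (successors {w2, w4, w6}): φ is true.
  w6 (successors {w1, w4, w5, w6}): φ is true.
Detail at w0 (witness):
  At w0: <>r is true, ~p is false, so <>r | ~p is true.
    At w0: <>r requires r at some successor in {w0, w1, w2}.
      r holds at w0, so <>r is true at w0.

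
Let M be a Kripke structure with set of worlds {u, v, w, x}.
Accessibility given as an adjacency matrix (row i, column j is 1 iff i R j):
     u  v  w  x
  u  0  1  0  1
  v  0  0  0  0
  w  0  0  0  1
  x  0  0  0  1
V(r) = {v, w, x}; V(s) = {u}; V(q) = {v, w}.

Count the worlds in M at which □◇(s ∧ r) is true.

1

Let φ = □◇(s ∧ r). Evaluate φ at each world:
  u (successors {v, x}): φ is false.
  v (successors ∅): φ is true.
  w (successors {x}): φ is false.
  x (successors {x}): φ is false.
For instance, at x:
  At x: □◇(s ∧ r) requires ◇(s ∧ r) at every successor {x}.
    ◇(s ∧ r) fails at x, so □◇(s ∧ r) is false at x.
      At x: ◇(s ∧ r) requires s ∧ r at some successor in {x}.
        At x: s ∧ r is false.
      So ◇(s ∧ r) is false at x.
Satisfying worlds: {v}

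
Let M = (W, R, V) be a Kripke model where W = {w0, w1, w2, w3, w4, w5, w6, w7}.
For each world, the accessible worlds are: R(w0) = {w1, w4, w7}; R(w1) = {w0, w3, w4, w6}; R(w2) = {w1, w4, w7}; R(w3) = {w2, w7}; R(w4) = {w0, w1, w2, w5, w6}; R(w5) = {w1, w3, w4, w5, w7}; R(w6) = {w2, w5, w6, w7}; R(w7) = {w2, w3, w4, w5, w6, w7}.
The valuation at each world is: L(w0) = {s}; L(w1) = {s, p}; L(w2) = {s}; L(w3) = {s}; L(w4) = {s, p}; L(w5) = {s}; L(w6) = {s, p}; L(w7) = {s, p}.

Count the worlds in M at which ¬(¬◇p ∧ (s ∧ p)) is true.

8

Recall that ◇ψ holds at a world iff ψ holds at some accessible world.
Let φ = ¬(¬◇p ∧ (s ∧ p)). Evaluate φ at each world:
  w0 (successors {w1, w4, w7}): φ is true.
  w1 (successors {w0, w3, w4, w6}): φ is true.
  w2 (successors {w1, w4, w7}): φ is true.
  w3 (successors {w2, w7}): φ is true.
  w4 (successors {w0, w1, w2, w5, w6}): φ is true.
  w5 (successors {w1, w3, w4, w5, w7}): φ is true.
  w6 (successors {w2, w5, w6, w7}): φ is true.
  w7 (successors {w2, w3, w4, w5, w6, w7}): φ is true.
For instance, at w2:
  At w2: ¬◇p ∧ (s ∧ p) is false, so ¬(¬◇p ∧ (s ∧ p)) is true.
    At w2: ¬◇p is false, s ∧ p is false, so ¬◇p ∧ (s ∧ p) is false.
      At w2: ◇p is true, so ¬◇p is false.
Satisfying worlds: {w0, w1, w2, w3, w4, w5, w6, w7}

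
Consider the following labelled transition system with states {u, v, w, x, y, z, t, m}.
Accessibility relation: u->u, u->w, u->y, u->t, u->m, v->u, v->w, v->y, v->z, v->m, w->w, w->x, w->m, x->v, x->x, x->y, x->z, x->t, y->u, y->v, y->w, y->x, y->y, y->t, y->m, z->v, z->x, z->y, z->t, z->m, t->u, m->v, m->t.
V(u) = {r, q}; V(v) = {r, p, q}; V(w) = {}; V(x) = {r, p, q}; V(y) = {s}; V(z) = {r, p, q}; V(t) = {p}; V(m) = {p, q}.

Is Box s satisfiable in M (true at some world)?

No

Let φ = Box s. Evaluate φ at each world:
  u (successors {u, w, y, t, m}): φ is false.
  v (successors {u, w, y, z, m}): φ is false.
  w (successors {w, x, m}): φ is false.
  x (successors {v, x, y, z, t}): φ is false.
  y (successors {u, v, w, x, y, t, m}): φ is false.
  z (successors {v, x, y, t, m}): φ is false.
  t (successors {u}): φ is false.
  m (successors {v, t}): φ is false.
For instance, at t:
  At t: Box s requires s at every successor {u}.
    s fails at u, so Box s is false at t.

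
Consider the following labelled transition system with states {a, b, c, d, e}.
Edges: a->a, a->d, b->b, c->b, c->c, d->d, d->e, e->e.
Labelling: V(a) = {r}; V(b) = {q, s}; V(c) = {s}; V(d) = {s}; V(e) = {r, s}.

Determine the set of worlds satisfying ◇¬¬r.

a, d, e

Recall that ◇ψ holds at a world iff ψ holds at some accessible world.
Let φ = ◇¬¬r. Evaluate φ at each world:
  a (successors {a, d}): φ is true.
  b (successors {b}): φ is false.
  c (successors {b, c}): φ is false.
  d (successors {d, e}): φ is true.
  e (successors {e}): φ is true.
For instance, at b:
  At b: ◇¬¬r requires ¬¬r at some successor in {b}.
    At b: ¬¬r is false.
  So ◇¬¬r is false at b.
Satisfying worlds: {a, d, e}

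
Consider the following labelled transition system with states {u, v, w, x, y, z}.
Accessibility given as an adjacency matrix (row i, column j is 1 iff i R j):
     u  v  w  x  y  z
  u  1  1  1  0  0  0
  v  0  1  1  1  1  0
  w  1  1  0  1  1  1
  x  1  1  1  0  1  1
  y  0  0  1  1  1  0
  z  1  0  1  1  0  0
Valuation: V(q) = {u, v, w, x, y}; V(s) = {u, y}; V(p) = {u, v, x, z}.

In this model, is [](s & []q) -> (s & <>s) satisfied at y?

At y: [](s & []q) is false, s & <>s is true, so [](s & []q) -> (s & <>s) is true.
  At y: [](s & []q) requires s & []q at every successor {w, x, y}.
    s & []q fails at w, so [](s & []q) is false at y.
      At w: s is false, []q is false, so s & []q is false.
  At y: s is true, <>s is true, so s & <>s is true.
    At y: <>s requires s at some successor in {w, x, y}.
      s holds at y, so <>s is true at y.

Yes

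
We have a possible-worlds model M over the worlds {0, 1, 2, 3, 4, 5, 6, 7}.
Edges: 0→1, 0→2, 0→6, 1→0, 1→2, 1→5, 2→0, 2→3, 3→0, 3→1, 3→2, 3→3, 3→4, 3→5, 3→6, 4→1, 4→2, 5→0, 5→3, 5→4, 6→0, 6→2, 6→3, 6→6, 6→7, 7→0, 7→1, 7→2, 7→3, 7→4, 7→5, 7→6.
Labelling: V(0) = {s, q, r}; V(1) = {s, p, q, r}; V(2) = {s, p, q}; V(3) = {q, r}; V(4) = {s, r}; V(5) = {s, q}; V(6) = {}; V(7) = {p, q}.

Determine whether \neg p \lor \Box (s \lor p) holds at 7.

At 7: \neg p is false, \Box (s \lor p) is false, so \neg p \lor \Box (s \lor p) is false.
  At 7: \Box (s \lor p) requires s \lor p at every successor {0, 1, 2, 3, 4, 5, 6}.
    s \lor p fails at 3, so \Box (s \lor p) is false at 7.

No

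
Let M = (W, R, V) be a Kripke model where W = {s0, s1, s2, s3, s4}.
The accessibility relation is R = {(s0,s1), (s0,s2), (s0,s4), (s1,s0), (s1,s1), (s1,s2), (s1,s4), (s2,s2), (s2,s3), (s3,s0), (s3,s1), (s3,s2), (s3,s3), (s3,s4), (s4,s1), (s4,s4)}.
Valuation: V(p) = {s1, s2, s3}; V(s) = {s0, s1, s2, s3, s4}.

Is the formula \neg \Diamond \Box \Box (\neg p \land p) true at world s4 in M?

Yes

At s4: \Diamond \Box \Box (\neg p \land p) is false, so \neg \Diamond \Box \Box (\neg p \land p) is true.
  At s4: \Diamond \Box \Box (\neg p \land p) requires \Box \Box (\neg p \land p) at some successor in {s1, s4}.
    At s1: \Box \Box (\neg p \land p) is false.
    At s4: \Box \Box (\neg p \land p) is false.
  So \Diamond \Box \Box (\neg p \land p) is false at s4.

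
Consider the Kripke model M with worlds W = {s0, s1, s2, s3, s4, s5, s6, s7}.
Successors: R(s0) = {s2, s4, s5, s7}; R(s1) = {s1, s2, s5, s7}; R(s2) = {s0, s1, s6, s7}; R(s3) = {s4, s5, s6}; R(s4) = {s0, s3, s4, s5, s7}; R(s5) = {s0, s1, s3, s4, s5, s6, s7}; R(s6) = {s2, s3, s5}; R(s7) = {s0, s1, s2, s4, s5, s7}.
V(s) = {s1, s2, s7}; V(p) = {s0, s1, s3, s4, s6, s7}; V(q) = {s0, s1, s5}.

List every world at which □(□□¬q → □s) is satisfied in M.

Recall that □ψ holds at a world iff ψ holds at every accessible world, and ◇ψ holds iff ψ holds at some accessible world.
Let φ = □(□□¬q → □s). Evaluate φ at each world:
  s0 (successors {s2, s4, s5, s7}): φ is true.
  s1 (successors {s1, s2, s5, s7}): φ is true.
  s2 (successors {s0, s1, s6, s7}): φ is true.
  s3 (successors {s4, s5, s6}): φ is true.
  s4 (successors {s0, s3, s4, s5, s7}): φ is true.
  s5 (successors {s0, s1, s3, s4, s5, s6, s7}): φ is true.
  s6 (successors {s2, s3, s5}): φ is true.
  s7 (successors {s0, s1, s2, s4, s5, s7}): φ is true.
For instance, at s7:
  At s7: □(□□¬q → □s) requires □□¬q → □s at every successor {s0, s1, s2, s4, s5, s7}.
    At s0: □□¬q → □s is true.
    At s1: □□¬q → □s is true.
    At s2: □□¬q → □s is true.
    At s4: □□¬q → □s is true.
    At s5: □□¬q → □s is true.
    At s7: □□¬q → □s is true.
  So □(□□¬q → □s) is true at s7.
Satisfying worlds: {s0, s1, s2, s3, s4, s5, s6, s7}

s0, s1, s2, s3, s4, s5, s6, s7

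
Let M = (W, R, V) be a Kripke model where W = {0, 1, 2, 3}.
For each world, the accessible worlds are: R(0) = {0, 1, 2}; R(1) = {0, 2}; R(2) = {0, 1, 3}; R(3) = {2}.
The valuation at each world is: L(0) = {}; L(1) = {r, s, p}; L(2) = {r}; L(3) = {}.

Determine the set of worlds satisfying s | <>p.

0, 1, 2

Let φ = s | <>p. Evaluate φ at each world:
  0 (successors {0, 1, 2}): φ is true.
  1 (successors {0, 2}): φ is true.
  2 (successors {0, 1, 3}): φ is true.
  3 (successors {2}): φ is false.
For instance, at 3:
  At 3: s is false, <>p is false, so s | <>p is false.
    At 3: <>p requires p at some successor in {2}.
      At 2: p is false.
    So <>p is false at 3.
Satisfying worlds: {0, 1, 2}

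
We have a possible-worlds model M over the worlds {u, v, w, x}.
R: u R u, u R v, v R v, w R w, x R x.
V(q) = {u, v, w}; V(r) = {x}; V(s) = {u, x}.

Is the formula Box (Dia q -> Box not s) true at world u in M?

No

At u: Box (Dia q -> Box not s) requires Dia q -> Box not s at every successor {u, v}.
  Dia q -> Box not s fails at u, so Box (Dia q -> Box not s) is false at u.
    At u: Dia q is true, Box not s is false, so Dia q -> Box not s is false.
      At u: Dia q requires q at some successor in {u, v}.
        q holds at u, so Dia q is true at u.
      At u: Box not s requires not s at every successor {u, v}.
        not s fails at u, so Box not s is false at u.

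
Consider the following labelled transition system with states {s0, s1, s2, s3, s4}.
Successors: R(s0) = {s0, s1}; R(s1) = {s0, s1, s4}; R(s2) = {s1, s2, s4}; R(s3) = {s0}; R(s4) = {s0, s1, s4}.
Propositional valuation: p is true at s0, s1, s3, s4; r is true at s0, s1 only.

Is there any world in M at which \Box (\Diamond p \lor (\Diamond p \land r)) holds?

Let φ = \Box (\Diamond p \lor (\Diamond p \land r)). Evaluate φ at each world:
  s0 (successors {s0, s1}): φ is true.
  s1 (successors {s0, s1, s4}): φ is true.
  s2 (successors {s1, s2, s4}): φ is true.
  s3 (successors {s0}): φ is true.
  s4 (successors {s0, s1, s4}): φ is true.
Detail at s0 (witness):
  At s0: \Box (\Diamond p \lor (\Diamond p \land r)) requires \Diamond p \lor (\Diamond p \land r) at every successor {s0, s1}.
      At s0: \Diamond p is true, \Diamond p \land r is true, so \Diamond p \lor (\Diamond p \land r) is true.
      At s1: \Diamond p is true, \Diamond p \land r is true, so \Diamond p \lor (\Diamond p \land r) is true.
  So \Box (\Diamond p \lor (\Diamond p \land r)) is true at s0.

Yes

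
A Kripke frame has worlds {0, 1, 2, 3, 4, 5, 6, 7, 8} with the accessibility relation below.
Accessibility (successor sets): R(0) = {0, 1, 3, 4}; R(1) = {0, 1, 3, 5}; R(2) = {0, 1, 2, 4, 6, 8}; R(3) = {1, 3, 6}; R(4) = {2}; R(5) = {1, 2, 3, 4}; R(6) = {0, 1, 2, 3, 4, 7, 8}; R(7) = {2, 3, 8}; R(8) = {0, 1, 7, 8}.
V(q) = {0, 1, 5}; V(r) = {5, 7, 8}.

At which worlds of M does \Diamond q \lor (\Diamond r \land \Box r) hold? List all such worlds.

0, 1, 2, 3, 5, 6, 8

Recall that \Box ψ holds at a world iff ψ holds at every accessible world, and \Diamond ψ holds iff ψ holds at some accessible world.
Let φ = \Diamond q \lor (\Diamond r \land \Box r). Evaluate φ at each world:
  0 (successors {0, 1, 3, 4}): φ is true.
  1 (successors {0, 1, 3, 5}): φ is true.
  2 (successors {0, 1, 2, 4, 6, 8}): φ is true.
  3 (successors {1, 3, 6}): φ is true.
  4 (successors {2}): φ is false.
  5 (successors {1, 2, 3, 4}): φ is true.
  6 (successors {0, 1, 2, 3, 4, 7, 8}): φ is true.
  7 (successors {2, 3, 8}): φ is false.
  8 (successors {0, 1, 7, 8}): φ is true.
For instance, at 1:
  At 1: \Diamond q is true, \Diamond r \land \Box r is false, so \Diamond q \lor (\Diamond r \land \Box r) is true.
    At 1: \Diamond q requires q at some successor in {0, 1, 3, 5}.
      q holds at 0, so \Diamond q is true at 1.
    At 1: \Diamond r is true, \Box r is false, so \Diamond r \land \Box r is false.
      At 1: \Diamond r requires r at some successor in {0, 1, 3, 5}.
        r holds at 5, so \Diamond r is true at 1.
      At 1: \Box r requires r at every successor {0, 1, 3, 5}.
        r fails at 0, so \Box r is false at 1.
Satisfying worlds: {0, 1, 2, 3, 5, 6, 8}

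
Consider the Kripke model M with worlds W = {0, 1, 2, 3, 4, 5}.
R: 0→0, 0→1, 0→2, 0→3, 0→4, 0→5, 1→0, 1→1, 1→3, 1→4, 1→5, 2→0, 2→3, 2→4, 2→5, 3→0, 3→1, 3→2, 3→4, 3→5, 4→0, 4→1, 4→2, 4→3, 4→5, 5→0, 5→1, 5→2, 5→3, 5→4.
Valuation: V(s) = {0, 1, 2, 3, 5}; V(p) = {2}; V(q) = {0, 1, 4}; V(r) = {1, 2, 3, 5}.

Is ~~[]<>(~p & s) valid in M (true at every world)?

Yes

Let φ = ~~[]<>(~p & s). Evaluate φ at each world:
  0 (successors {0, 1, 2, 3, 4, 5}): φ is true.
  1 (successors {0, 1, 3, 4, 5}): φ is true.
  2 (successors {0, 3, 4, 5}): φ is true.
  3 (successors {0, 1, 2, 4, 5}): φ is true.
  4 (successors {0, 1, 2, 3, 5}): φ is true.
  5 (successors {0, 1, 2, 3, 4}): φ is true.
For instance, at 5:
  At 5: ~[]<>(~p & s) is false, so ~~[]<>(~p & s) is true.
    At 5: []<>(~p & s) is true, so ~[]<>(~p & s) is false.
      At 5: []<>(~p & s) requires <>(~p & s) at every successor {0, 1, 2, 3, 4}.
        At 0: <>(~p & s) is true.
        At 1: <>(~p & s) is true.
        At 2: <>(~p & s) is true.
        At 3: <>(~p & s) is true.
        At 4: <>(~p & s) is true.
      So []<>(~p & s) is true at 5.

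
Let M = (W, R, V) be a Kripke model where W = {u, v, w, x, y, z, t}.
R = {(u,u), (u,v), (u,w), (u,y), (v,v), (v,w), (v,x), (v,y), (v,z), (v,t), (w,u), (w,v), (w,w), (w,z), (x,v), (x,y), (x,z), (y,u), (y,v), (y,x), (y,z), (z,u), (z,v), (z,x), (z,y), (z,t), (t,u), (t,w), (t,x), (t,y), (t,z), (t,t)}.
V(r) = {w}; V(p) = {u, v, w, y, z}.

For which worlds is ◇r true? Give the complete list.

Let φ = ◇r. Evaluate φ at each world:
  u (successors {u, v, w, y}): φ is true.
  v (successors {v, w, x, y, z, t}): φ is true.
  w (successors {u, v, w, z}): φ is true.
  x (successors {v, y, z}): φ is false.
  y (successors {u, v, x, z}): φ is false.
  z (successors {u, v, x, y, t}): φ is false.
  t (successors {u, w, x, y, z, t}): φ is true.
For instance, at u:
  At u: ◇r requires r at some successor in {u, v, w, y}.
    r holds at w, so ◇r is true at u.
Satisfying worlds: {u, v, w, t}

u, v, w, t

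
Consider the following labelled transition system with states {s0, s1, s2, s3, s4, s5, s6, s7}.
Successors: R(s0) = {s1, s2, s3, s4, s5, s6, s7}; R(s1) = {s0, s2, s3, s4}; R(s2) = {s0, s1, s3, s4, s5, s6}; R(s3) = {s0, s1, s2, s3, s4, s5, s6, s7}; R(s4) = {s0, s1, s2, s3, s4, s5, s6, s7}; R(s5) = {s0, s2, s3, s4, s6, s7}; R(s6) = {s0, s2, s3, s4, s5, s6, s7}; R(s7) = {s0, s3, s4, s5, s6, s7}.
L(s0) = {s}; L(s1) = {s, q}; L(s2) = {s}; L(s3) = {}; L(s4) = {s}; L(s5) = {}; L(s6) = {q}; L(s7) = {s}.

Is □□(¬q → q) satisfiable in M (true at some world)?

Recall that □ψ holds at a world iff ψ holds at every accessible world, and ◇ψ holds iff ψ holds at some accessible world.
Let φ = □□(¬q → q). Evaluate φ at each world:
  s0 (successors {s1, s2, s3, s4, s5, s6, s7}): φ is false.
  s1 (successors {s0, s2, s3, s4}): φ is false.
  s2 (successors {s0, s1, s3, s4, s5, s6}): φ is false.
  s3 (successors {s0, s1, s2, s3, s4, s5, s6, s7}): φ is false.
  s4 (successors {s0, s1, s2, s3, s4, s5, s6, s7}): φ is false.
  s5 (successors {s0, s2, s3, s4, s6, s7}): φ is false.
  s6 (successors {s0, s2, s3, s4, s5, s6, s7}): φ is false.
  s7 (successors {s0, s3, s4, s5, s6, s7}): φ is false.
For instance, at s0:
  At s0: □□(¬q → q) requires □(¬q → q) at every successor {s1, s2, s3, s4, s5, s6, s7}.
    □(¬q → q) fails at s1, so □□(¬q → q) is false at s0.
      At s1: □(¬q → q) requires ¬q → q at every successor {s0, s2, s3, s4}.
        ¬q → q fails at s0, so □(¬q → q) is false at s1.

No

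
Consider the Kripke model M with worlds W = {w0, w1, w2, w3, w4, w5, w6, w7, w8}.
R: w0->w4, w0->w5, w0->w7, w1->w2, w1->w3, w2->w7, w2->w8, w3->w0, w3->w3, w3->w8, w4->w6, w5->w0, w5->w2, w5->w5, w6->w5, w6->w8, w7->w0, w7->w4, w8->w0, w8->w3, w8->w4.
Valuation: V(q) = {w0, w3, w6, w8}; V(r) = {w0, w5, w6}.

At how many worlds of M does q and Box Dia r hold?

4

Recall that Box ψ holds at a world iff ψ holds at every accessible world, and Dia ψ holds iff ψ holds at some accessible world.
Let φ = q and Box Dia r. Evaluate φ at each world:
  w0 (successors {w4, w5, w7}): φ is true.
  w1 (successors {w2, w3}): φ is false.
  w2 (successors {w7, w8}): φ is false.
  w3 (successors {w0, w3, w8}): φ is true.
  w4 (successors {w6}): φ is false.
  w5 (successors {w0, w2, w5}): φ is false.
  w6 (successors {w5, w8}): φ is true.
  w7 (successors {w0, w4}): φ is false.
  w8 (successors {w0, w3, w4}): φ is true.
For instance, at w8:
  At w8: q is true, Box Dia r is true, so q and Box Dia r is true.
    At w8: Box Dia r requires Dia r at every successor {w0, w3, w4}.
      At w0: Dia r is true.
      At w3: Dia r is true.
      At w4: Dia r is true.
    So Box Dia r is true at w8.
Satisfying worlds: {w0, w3, w6, w8}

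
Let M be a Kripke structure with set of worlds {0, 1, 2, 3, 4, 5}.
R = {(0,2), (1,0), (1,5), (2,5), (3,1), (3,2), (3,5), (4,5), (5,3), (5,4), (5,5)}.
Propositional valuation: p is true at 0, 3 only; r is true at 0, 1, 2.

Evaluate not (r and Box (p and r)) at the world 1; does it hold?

At 1: r and Box (p and r) is false, so not (r and Box (p and r)) is true.
  At 1: r is true, Box (p and r) is false, so r and Box (p and r) is false.
    At 1: Box (p and r) requires p and r at every successor {0, 5}.
      p and r fails at 5, so Box (p and r) is false at 1.

Yes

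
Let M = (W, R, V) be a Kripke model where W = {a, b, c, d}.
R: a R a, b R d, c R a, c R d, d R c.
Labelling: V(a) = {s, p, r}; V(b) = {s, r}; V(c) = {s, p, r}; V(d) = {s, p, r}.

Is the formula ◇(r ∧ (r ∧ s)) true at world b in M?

At b: ◇(r ∧ (r ∧ s)) requires r ∧ (r ∧ s) at some successor in {d}.
  r ∧ (r ∧ s) holds at d, so ◇(r ∧ (r ∧ s)) is true at b.

Yes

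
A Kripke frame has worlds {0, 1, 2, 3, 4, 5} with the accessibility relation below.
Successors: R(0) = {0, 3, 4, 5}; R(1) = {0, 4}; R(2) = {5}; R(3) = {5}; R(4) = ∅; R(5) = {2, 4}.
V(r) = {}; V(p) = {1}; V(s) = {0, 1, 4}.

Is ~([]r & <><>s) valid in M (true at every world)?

Yes

Let φ = ~([]r & <><>s). Evaluate φ at each world:
  0 (successors {0, 3, 4, 5}): φ is true.
  1 (successors {0, 4}): φ is true.
  2 (successors {5}): φ is true.
  3 (successors {5}): φ is true.
  4 (successors ∅): φ is true.
  5 (successors {2, 4}): φ is true.
For instance, at 1:
  At 1: []r & <><>s is false, so ~([]r & <><>s) is true.
    At 1: []r is false, <><>s is true, so []r & <><>s is false.
      At 1: []r requires r at every successor {0, 4}.
        r fails at 0, so []r is false at 1.
      At 1: <><>s requires <>s at some successor in {0, 4}.
        <>s holds at 0, so <><>s is true at 1.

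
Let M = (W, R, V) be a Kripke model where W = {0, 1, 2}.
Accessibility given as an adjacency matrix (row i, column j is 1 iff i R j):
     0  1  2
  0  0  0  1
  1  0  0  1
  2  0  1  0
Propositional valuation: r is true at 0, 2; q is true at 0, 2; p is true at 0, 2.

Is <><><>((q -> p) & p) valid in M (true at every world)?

Let φ = <><><>((q -> p) & p). Evaluate φ at each world:
  0 (successors {2}): φ is true.
  1 (successors {2}): φ is true.
  2 (successors {1}): φ is false.
Detail at 2 (counterexample):
  At 2: <><><>((q -> p) & p) requires <><>((q -> p) & p) at some successor in {1}.
    At 1: <><>((q -> p) & p) is false.
  So <><><>((q -> p) & p) is false at 2.

No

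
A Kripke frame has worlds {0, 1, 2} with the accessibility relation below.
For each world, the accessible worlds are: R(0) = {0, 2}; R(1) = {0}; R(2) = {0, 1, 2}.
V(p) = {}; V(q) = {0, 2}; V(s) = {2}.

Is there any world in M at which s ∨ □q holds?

Yes

Let φ = s ∨ □q. Evaluate φ at each world:
  0 (successors {0, 2}): φ is true.
  1 (successors {0}): φ is true.
  2 (successors {0, 1, 2}): φ is true.
Detail at 0 (witness):
  At 0: s is false, □q is true, so s ∨ □q is true.
    At 0: □q requires q at every successor {0, 2}.
      At 0: q is true.
      At 2: q is true.
    So □q is true at 0.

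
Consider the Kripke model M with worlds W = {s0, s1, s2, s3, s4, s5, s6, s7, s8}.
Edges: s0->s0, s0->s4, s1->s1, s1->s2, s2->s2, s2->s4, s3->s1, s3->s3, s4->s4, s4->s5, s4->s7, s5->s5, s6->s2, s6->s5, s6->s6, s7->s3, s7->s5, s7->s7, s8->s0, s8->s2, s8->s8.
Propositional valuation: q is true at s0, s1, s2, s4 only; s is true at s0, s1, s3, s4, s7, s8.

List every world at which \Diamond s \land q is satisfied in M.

s0, s1, s2, s4

Let φ = \Diamond s \land q. Evaluate φ at each world:
  s0 (successors {s0, s4}): φ is true.
  s1 (successors {s1, s2}): φ is true.
  s2 (successors {s2, s4}): φ is true.
  s3 (successors {s1, s3}): φ is false.
  s4 (successors {s4, s5, s7}): φ is true.
  s5 (successors {s5}): φ is false.
  s6 (successors {s2, s5, s6}): φ is false.
  s7 (successors {s3, s5, s7}): φ is false.
  s8 (successors {s0, s2, s8}): φ is false.
For instance, at s3:
  At s3: \Diamond s is true, q is false, so \Diamond s \land q is false.
    At s3: \Diamond s requires s at some successor in {s1, s3}.
      s holds at s1, so \Diamond s is true at s3.
Satisfying worlds: {s0, s1, s2, s4}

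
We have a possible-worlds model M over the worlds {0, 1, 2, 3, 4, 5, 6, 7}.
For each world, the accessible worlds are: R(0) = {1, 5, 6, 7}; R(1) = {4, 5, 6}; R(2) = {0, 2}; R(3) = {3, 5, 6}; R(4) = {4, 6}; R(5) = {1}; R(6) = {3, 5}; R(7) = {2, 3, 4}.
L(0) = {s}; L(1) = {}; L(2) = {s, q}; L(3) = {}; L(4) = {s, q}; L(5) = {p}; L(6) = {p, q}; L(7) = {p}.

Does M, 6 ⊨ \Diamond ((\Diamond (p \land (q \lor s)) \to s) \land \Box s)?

At 6: \Diamond ((\Diamond (p \land (q \lor s)) \to s) \land \Box s) requires (\Diamond (p \land (q \lor s)) \to s) \land \Box s at some successor in {3, 5}.
  At 3: (\Diamond (p \land (q \lor s)) \to s) \land \Box s is false.
  At 5: (\Diamond (p \land (q \lor s)) \to s) \land \Box s is false.
So \Diamond ((\Diamond (p \land (q \lor s)) \to s) \land \Box s) is false at 6.

No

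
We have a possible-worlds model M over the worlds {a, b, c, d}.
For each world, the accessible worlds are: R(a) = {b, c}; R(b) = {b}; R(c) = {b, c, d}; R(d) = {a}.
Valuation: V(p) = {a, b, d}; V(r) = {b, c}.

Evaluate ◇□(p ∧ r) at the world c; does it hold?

At c: ◇□(p ∧ r) requires □(p ∧ r) at some successor in {b, c, d}.
  □(p ∧ r) holds at b, so ◇□(p ∧ r) is true at c.
    At b: □(p ∧ r) requires p ∧ r at every successor {b}.
      At b: p ∧ r is true.
    So □(p ∧ r) is true at b.

Yes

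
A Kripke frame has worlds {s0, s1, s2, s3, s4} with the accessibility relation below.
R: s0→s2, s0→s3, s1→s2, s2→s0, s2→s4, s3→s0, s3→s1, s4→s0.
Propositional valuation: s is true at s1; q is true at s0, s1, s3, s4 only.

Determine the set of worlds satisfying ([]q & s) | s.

Let φ = ([]q & s) | s. Evaluate φ at each world:
  s0 (successors {s2, s3}): φ is false.
  s1 (successors {s2}): φ is true.
  s2 (successors {s0, s4}): φ is false.
  s3 (successors {s0, s1}): φ is false.
  s4 (successors {s0}): φ is false.
For instance, at s0:
  At s0: []q & s is false, s is false, so ([]q & s) | s is false.
    At s0: []q is false, s is false, so []q & s is false.
      At s0: []q requires q at every successor {s2, s3}.
        q fails at s2, so []q is false at s0.
Satisfying worlds: {s1}

s1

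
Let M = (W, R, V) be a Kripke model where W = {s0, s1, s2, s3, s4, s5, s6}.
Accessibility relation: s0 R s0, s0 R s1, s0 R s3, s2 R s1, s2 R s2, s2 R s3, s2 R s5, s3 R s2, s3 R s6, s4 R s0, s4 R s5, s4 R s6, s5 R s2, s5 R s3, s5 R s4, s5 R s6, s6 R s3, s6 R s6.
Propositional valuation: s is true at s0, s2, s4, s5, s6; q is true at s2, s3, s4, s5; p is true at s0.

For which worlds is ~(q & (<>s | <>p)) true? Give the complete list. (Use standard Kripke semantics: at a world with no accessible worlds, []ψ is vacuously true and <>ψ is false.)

s0, s1, s6

Let φ = ~(q & (<>s | <>p)). Evaluate φ at each world:
  s0 (successors {s0, s1, s3}): φ is true.
  s1 (successors ∅): φ is true.
  s2 (successors {s1, s2, s3, s5}): φ is false.
  s3 (successors {s2, s6}): φ is false.
  s4 (successors {s0, s5, s6}): φ is false.
  s5 (successors {s2, s3, s4, s6}): φ is false.
  s6 (successors {s3, s6}): φ is true.
For instance, at s0:
  At s0: q & (<>s | <>p) is false, so ~(q & (<>s | <>p)) is true.
    At s0: q is false, <>s | <>p is true, so q & (<>s | <>p) is false.
      At s0: <>s is true, <>p is true, so <>s | <>p is true.
Satisfying worlds: {s0, s1, s6}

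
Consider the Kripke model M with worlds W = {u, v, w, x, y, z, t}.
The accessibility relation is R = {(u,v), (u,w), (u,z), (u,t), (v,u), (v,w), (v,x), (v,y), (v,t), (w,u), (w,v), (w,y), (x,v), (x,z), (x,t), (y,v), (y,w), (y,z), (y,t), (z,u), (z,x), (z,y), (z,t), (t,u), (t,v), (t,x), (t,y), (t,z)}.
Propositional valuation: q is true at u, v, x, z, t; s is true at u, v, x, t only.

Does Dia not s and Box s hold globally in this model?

Let φ = Dia not s and Box s. Evaluate φ at each world:
  u (successors {v, w, z, t}): φ is false.
  v (successors {u, w, x, y, t}): φ is false.
  w (successors {u, v, y}): φ is false.
  x (successors {v, z, t}): φ is false.
  y (successors {v, w, z, t}): φ is false.
  z (successors {u, x, y, t}): φ is false.
  t (successors {u, v, x, y, z}): φ is false.
Detail at u (counterexample):
  At u: Dia not s is true, Box s is false, so Dia not s and Box s is false.
    At u: Dia not s requires not s at some successor in {v, w, z, t}.
      not s holds at w, so Dia not s is true at u.
    At u: Box s requires s at every successor {v, w, z, t}.
      s fails at w, so Box s is false at u.

No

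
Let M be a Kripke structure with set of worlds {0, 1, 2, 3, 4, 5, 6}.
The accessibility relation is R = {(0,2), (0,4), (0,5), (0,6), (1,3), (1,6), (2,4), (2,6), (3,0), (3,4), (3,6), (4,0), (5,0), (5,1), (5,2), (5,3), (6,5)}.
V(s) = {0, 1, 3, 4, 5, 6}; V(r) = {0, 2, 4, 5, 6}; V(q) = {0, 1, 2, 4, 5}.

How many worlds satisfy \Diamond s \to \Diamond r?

7

Recall that \Diamond ψ holds at a world iff ψ holds at some accessible world.
Let φ = \Diamond s \to \Diamond r. Evaluate φ at each world:
  0 (successors {2, 4, 5, 6}): φ is true.
  1 (successors {3, 6}): φ is true.
  2 (successors {4, 6}): φ is true.
  3 (successors {0, 4, 6}): φ is true.
  4 (successors {0}): φ is true.
  5 (successors {0, 1, 2, 3}): φ is true.
  6 (successors {5}): φ is true.
For instance, at 6:
  At 6: \Diamond s is true, \Diamond r is true, so \Diamond s \to \Diamond r is true.
    At 6: \Diamond s requires s at some successor in {5}.
      s holds at 5, so \Diamond s is true at 6.
    At 6: \Diamond r requires r at some successor in {5}.
      r holds at 5, so \Diamond r is true at 6.
Satisfying worlds: {0, 1, 2, 3, 4, 5, 6}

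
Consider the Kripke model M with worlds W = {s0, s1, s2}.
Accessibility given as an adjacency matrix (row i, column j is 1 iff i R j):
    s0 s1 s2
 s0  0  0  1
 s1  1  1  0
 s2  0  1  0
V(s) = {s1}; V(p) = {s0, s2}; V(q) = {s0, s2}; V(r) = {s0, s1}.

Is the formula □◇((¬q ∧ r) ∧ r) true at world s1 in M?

At s1: □◇((¬q ∧ r) ∧ r) requires ◇((¬q ∧ r) ∧ r) at every successor {s0, s1}.
  ◇((¬q ∧ r) ∧ r) fails at s0, so □◇((¬q ∧ r) ∧ r) is false at s1.
    At s0: ◇((¬q ∧ r) ∧ r) requires (¬q ∧ r) ∧ r at some successor in {s2}.
      At s2: (¬q ∧ r) ∧ r is false.
    So ◇((¬q ∧ r) ∧ r) is false at s0.

No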